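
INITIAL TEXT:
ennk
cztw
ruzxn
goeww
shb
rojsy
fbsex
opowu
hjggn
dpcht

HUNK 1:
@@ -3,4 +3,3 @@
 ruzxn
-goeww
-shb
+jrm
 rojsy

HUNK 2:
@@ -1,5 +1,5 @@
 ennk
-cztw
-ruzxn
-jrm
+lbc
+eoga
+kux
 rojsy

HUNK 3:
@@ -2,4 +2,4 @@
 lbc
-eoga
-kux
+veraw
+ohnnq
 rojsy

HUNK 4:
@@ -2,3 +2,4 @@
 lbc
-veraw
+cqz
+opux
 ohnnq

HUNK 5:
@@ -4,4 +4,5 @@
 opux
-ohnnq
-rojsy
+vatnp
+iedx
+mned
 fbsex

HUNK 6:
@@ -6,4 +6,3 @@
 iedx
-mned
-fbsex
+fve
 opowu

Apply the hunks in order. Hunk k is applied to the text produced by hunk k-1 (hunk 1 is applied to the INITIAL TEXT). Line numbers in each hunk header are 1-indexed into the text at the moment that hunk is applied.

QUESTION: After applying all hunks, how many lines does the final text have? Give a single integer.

Hunk 1: at line 3 remove [goeww,shb] add [jrm] -> 9 lines: ennk cztw ruzxn jrm rojsy fbsex opowu hjggn dpcht
Hunk 2: at line 1 remove [cztw,ruzxn,jrm] add [lbc,eoga,kux] -> 9 lines: ennk lbc eoga kux rojsy fbsex opowu hjggn dpcht
Hunk 3: at line 2 remove [eoga,kux] add [veraw,ohnnq] -> 9 lines: ennk lbc veraw ohnnq rojsy fbsex opowu hjggn dpcht
Hunk 4: at line 2 remove [veraw] add [cqz,opux] -> 10 lines: ennk lbc cqz opux ohnnq rojsy fbsex opowu hjggn dpcht
Hunk 5: at line 4 remove [ohnnq,rojsy] add [vatnp,iedx,mned] -> 11 lines: ennk lbc cqz opux vatnp iedx mned fbsex opowu hjggn dpcht
Hunk 6: at line 6 remove [mned,fbsex] add [fve] -> 10 lines: ennk lbc cqz opux vatnp iedx fve opowu hjggn dpcht
Final line count: 10

Answer: 10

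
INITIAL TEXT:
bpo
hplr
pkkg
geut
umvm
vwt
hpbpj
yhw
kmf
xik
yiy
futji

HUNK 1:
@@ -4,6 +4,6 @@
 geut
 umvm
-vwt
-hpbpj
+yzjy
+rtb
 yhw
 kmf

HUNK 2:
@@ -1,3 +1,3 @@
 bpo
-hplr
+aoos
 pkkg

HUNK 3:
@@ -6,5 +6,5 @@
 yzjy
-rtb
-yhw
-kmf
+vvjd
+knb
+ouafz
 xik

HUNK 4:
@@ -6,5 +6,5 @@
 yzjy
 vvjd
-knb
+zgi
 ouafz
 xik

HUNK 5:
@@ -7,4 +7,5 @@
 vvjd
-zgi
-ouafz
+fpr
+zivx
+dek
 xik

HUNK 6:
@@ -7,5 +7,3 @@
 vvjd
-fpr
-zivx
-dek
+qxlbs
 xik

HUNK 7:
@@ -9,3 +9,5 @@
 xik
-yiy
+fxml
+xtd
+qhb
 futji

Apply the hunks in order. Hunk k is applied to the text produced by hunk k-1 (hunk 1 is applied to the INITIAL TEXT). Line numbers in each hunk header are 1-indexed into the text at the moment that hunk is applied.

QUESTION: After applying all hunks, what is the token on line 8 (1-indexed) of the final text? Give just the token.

Hunk 1: at line 4 remove [vwt,hpbpj] add [yzjy,rtb] -> 12 lines: bpo hplr pkkg geut umvm yzjy rtb yhw kmf xik yiy futji
Hunk 2: at line 1 remove [hplr] add [aoos] -> 12 lines: bpo aoos pkkg geut umvm yzjy rtb yhw kmf xik yiy futji
Hunk 3: at line 6 remove [rtb,yhw,kmf] add [vvjd,knb,ouafz] -> 12 lines: bpo aoos pkkg geut umvm yzjy vvjd knb ouafz xik yiy futji
Hunk 4: at line 6 remove [knb] add [zgi] -> 12 lines: bpo aoos pkkg geut umvm yzjy vvjd zgi ouafz xik yiy futji
Hunk 5: at line 7 remove [zgi,ouafz] add [fpr,zivx,dek] -> 13 lines: bpo aoos pkkg geut umvm yzjy vvjd fpr zivx dek xik yiy futji
Hunk 6: at line 7 remove [fpr,zivx,dek] add [qxlbs] -> 11 lines: bpo aoos pkkg geut umvm yzjy vvjd qxlbs xik yiy futji
Hunk 7: at line 9 remove [yiy] add [fxml,xtd,qhb] -> 13 lines: bpo aoos pkkg geut umvm yzjy vvjd qxlbs xik fxml xtd qhb futji
Final line 8: qxlbs

Answer: qxlbs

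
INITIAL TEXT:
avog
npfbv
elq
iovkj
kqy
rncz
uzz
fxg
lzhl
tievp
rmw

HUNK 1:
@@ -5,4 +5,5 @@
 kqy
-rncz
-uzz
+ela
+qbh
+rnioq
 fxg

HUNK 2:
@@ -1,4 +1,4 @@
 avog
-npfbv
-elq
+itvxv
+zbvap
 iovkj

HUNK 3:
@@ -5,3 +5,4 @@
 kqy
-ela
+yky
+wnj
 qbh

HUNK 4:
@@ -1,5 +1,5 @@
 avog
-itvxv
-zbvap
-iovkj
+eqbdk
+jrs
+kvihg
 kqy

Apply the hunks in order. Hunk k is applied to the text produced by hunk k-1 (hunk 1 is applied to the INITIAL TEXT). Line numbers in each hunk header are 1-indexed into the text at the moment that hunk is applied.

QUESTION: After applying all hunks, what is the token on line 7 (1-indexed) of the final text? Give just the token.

Answer: wnj

Derivation:
Hunk 1: at line 5 remove [rncz,uzz] add [ela,qbh,rnioq] -> 12 lines: avog npfbv elq iovkj kqy ela qbh rnioq fxg lzhl tievp rmw
Hunk 2: at line 1 remove [npfbv,elq] add [itvxv,zbvap] -> 12 lines: avog itvxv zbvap iovkj kqy ela qbh rnioq fxg lzhl tievp rmw
Hunk 3: at line 5 remove [ela] add [yky,wnj] -> 13 lines: avog itvxv zbvap iovkj kqy yky wnj qbh rnioq fxg lzhl tievp rmw
Hunk 4: at line 1 remove [itvxv,zbvap,iovkj] add [eqbdk,jrs,kvihg] -> 13 lines: avog eqbdk jrs kvihg kqy yky wnj qbh rnioq fxg lzhl tievp rmw
Final line 7: wnj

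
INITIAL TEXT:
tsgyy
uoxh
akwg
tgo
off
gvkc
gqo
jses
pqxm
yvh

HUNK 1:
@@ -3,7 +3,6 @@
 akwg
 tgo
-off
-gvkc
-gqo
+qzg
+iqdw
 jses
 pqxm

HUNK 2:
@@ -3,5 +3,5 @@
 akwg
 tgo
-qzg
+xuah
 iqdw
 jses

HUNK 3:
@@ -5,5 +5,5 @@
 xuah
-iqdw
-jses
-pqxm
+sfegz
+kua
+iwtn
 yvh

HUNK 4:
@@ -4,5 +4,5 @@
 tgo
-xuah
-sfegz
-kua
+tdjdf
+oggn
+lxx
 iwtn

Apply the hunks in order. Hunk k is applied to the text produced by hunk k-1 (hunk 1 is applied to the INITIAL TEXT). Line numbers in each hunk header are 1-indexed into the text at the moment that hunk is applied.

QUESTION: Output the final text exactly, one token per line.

Hunk 1: at line 3 remove [off,gvkc,gqo] add [qzg,iqdw] -> 9 lines: tsgyy uoxh akwg tgo qzg iqdw jses pqxm yvh
Hunk 2: at line 3 remove [qzg] add [xuah] -> 9 lines: tsgyy uoxh akwg tgo xuah iqdw jses pqxm yvh
Hunk 3: at line 5 remove [iqdw,jses,pqxm] add [sfegz,kua,iwtn] -> 9 lines: tsgyy uoxh akwg tgo xuah sfegz kua iwtn yvh
Hunk 4: at line 4 remove [xuah,sfegz,kua] add [tdjdf,oggn,lxx] -> 9 lines: tsgyy uoxh akwg tgo tdjdf oggn lxx iwtn yvh

Answer: tsgyy
uoxh
akwg
tgo
tdjdf
oggn
lxx
iwtn
yvh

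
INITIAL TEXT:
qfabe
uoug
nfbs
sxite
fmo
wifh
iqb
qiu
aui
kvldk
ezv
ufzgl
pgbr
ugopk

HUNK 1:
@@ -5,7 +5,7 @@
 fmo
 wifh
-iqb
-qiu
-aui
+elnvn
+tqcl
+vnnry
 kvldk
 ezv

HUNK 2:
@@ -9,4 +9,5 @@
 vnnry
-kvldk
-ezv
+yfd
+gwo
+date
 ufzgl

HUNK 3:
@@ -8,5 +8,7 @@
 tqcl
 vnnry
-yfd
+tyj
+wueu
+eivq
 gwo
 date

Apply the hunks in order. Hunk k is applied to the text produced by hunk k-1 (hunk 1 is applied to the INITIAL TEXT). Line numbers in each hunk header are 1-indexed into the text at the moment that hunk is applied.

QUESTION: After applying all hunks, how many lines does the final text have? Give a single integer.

Answer: 17

Derivation:
Hunk 1: at line 5 remove [iqb,qiu,aui] add [elnvn,tqcl,vnnry] -> 14 lines: qfabe uoug nfbs sxite fmo wifh elnvn tqcl vnnry kvldk ezv ufzgl pgbr ugopk
Hunk 2: at line 9 remove [kvldk,ezv] add [yfd,gwo,date] -> 15 lines: qfabe uoug nfbs sxite fmo wifh elnvn tqcl vnnry yfd gwo date ufzgl pgbr ugopk
Hunk 3: at line 8 remove [yfd] add [tyj,wueu,eivq] -> 17 lines: qfabe uoug nfbs sxite fmo wifh elnvn tqcl vnnry tyj wueu eivq gwo date ufzgl pgbr ugopk
Final line count: 17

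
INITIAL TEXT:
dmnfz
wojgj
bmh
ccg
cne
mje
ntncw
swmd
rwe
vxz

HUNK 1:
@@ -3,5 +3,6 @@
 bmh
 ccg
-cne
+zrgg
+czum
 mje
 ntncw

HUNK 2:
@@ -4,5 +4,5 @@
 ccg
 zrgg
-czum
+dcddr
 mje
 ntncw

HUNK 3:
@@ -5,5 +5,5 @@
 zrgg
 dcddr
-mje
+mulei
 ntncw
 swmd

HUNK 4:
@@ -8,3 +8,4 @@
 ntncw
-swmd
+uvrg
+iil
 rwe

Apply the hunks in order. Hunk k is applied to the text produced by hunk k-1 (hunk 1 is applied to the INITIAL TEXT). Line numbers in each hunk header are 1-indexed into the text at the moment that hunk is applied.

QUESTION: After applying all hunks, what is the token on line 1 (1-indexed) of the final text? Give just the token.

Answer: dmnfz

Derivation:
Hunk 1: at line 3 remove [cne] add [zrgg,czum] -> 11 lines: dmnfz wojgj bmh ccg zrgg czum mje ntncw swmd rwe vxz
Hunk 2: at line 4 remove [czum] add [dcddr] -> 11 lines: dmnfz wojgj bmh ccg zrgg dcddr mje ntncw swmd rwe vxz
Hunk 3: at line 5 remove [mje] add [mulei] -> 11 lines: dmnfz wojgj bmh ccg zrgg dcddr mulei ntncw swmd rwe vxz
Hunk 4: at line 8 remove [swmd] add [uvrg,iil] -> 12 lines: dmnfz wojgj bmh ccg zrgg dcddr mulei ntncw uvrg iil rwe vxz
Final line 1: dmnfz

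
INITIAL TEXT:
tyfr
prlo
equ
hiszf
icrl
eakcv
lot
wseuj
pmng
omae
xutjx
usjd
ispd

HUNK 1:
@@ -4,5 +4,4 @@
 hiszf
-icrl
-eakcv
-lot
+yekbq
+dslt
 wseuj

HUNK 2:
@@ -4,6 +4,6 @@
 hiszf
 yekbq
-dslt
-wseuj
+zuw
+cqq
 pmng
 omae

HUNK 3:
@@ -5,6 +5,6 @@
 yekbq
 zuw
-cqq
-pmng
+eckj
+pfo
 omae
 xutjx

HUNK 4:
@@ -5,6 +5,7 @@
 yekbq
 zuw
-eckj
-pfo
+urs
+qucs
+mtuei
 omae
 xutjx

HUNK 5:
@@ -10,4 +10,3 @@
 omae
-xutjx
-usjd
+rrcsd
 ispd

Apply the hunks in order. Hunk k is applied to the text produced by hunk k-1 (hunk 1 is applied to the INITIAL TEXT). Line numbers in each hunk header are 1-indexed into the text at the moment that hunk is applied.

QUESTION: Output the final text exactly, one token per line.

Answer: tyfr
prlo
equ
hiszf
yekbq
zuw
urs
qucs
mtuei
omae
rrcsd
ispd

Derivation:
Hunk 1: at line 4 remove [icrl,eakcv,lot] add [yekbq,dslt] -> 12 lines: tyfr prlo equ hiszf yekbq dslt wseuj pmng omae xutjx usjd ispd
Hunk 2: at line 4 remove [dslt,wseuj] add [zuw,cqq] -> 12 lines: tyfr prlo equ hiszf yekbq zuw cqq pmng omae xutjx usjd ispd
Hunk 3: at line 5 remove [cqq,pmng] add [eckj,pfo] -> 12 lines: tyfr prlo equ hiszf yekbq zuw eckj pfo omae xutjx usjd ispd
Hunk 4: at line 5 remove [eckj,pfo] add [urs,qucs,mtuei] -> 13 lines: tyfr prlo equ hiszf yekbq zuw urs qucs mtuei omae xutjx usjd ispd
Hunk 5: at line 10 remove [xutjx,usjd] add [rrcsd] -> 12 lines: tyfr prlo equ hiszf yekbq zuw urs qucs mtuei omae rrcsd ispd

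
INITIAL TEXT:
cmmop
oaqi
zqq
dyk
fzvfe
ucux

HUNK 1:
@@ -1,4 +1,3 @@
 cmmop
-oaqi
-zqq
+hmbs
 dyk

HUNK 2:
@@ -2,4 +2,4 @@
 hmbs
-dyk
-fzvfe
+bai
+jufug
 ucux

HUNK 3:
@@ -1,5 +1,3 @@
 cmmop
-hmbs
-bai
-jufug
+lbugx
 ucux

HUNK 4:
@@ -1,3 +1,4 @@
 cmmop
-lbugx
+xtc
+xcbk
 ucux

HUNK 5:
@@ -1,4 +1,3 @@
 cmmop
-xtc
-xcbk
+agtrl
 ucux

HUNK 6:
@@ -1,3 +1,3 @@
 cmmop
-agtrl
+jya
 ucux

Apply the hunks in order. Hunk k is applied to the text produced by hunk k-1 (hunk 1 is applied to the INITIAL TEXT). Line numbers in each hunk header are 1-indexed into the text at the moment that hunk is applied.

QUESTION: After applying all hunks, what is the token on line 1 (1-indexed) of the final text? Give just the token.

Hunk 1: at line 1 remove [oaqi,zqq] add [hmbs] -> 5 lines: cmmop hmbs dyk fzvfe ucux
Hunk 2: at line 2 remove [dyk,fzvfe] add [bai,jufug] -> 5 lines: cmmop hmbs bai jufug ucux
Hunk 3: at line 1 remove [hmbs,bai,jufug] add [lbugx] -> 3 lines: cmmop lbugx ucux
Hunk 4: at line 1 remove [lbugx] add [xtc,xcbk] -> 4 lines: cmmop xtc xcbk ucux
Hunk 5: at line 1 remove [xtc,xcbk] add [agtrl] -> 3 lines: cmmop agtrl ucux
Hunk 6: at line 1 remove [agtrl] add [jya] -> 3 lines: cmmop jya ucux
Final line 1: cmmop

Answer: cmmop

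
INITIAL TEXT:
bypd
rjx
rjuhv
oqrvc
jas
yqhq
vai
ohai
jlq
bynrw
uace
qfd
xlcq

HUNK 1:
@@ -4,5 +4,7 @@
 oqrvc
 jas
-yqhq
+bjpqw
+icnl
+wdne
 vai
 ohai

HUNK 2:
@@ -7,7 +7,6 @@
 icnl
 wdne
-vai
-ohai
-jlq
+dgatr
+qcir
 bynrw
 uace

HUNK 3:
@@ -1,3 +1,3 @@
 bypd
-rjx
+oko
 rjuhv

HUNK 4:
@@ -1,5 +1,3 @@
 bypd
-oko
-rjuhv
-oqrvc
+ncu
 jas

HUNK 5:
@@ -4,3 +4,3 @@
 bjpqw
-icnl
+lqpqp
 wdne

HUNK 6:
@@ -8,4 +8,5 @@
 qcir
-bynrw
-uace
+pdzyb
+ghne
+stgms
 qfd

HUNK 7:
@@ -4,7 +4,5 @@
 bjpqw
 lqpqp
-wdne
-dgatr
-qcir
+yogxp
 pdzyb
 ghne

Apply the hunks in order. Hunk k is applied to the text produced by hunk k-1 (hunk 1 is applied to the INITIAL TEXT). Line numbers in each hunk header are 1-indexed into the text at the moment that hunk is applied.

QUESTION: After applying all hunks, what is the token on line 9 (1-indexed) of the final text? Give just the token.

Answer: stgms

Derivation:
Hunk 1: at line 4 remove [yqhq] add [bjpqw,icnl,wdne] -> 15 lines: bypd rjx rjuhv oqrvc jas bjpqw icnl wdne vai ohai jlq bynrw uace qfd xlcq
Hunk 2: at line 7 remove [vai,ohai,jlq] add [dgatr,qcir] -> 14 lines: bypd rjx rjuhv oqrvc jas bjpqw icnl wdne dgatr qcir bynrw uace qfd xlcq
Hunk 3: at line 1 remove [rjx] add [oko] -> 14 lines: bypd oko rjuhv oqrvc jas bjpqw icnl wdne dgatr qcir bynrw uace qfd xlcq
Hunk 4: at line 1 remove [oko,rjuhv,oqrvc] add [ncu] -> 12 lines: bypd ncu jas bjpqw icnl wdne dgatr qcir bynrw uace qfd xlcq
Hunk 5: at line 4 remove [icnl] add [lqpqp] -> 12 lines: bypd ncu jas bjpqw lqpqp wdne dgatr qcir bynrw uace qfd xlcq
Hunk 6: at line 8 remove [bynrw,uace] add [pdzyb,ghne,stgms] -> 13 lines: bypd ncu jas bjpqw lqpqp wdne dgatr qcir pdzyb ghne stgms qfd xlcq
Hunk 7: at line 4 remove [wdne,dgatr,qcir] add [yogxp] -> 11 lines: bypd ncu jas bjpqw lqpqp yogxp pdzyb ghne stgms qfd xlcq
Final line 9: stgms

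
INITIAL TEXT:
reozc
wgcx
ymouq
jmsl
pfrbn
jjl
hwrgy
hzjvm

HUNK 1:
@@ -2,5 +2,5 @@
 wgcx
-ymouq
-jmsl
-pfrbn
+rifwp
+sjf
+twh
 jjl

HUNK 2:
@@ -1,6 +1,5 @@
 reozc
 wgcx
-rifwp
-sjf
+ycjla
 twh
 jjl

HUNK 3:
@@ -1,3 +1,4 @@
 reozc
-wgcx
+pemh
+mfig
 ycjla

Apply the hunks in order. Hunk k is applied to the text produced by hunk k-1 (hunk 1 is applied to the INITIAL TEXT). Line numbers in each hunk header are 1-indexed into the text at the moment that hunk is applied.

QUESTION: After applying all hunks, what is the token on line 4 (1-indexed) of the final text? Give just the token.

Answer: ycjla

Derivation:
Hunk 1: at line 2 remove [ymouq,jmsl,pfrbn] add [rifwp,sjf,twh] -> 8 lines: reozc wgcx rifwp sjf twh jjl hwrgy hzjvm
Hunk 2: at line 1 remove [rifwp,sjf] add [ycjla] -> 7 lines: reozc wgcx ycjla twh jjl hwrgy hzjvm
Hunk 3: at line 1 remove [wgcx] add [pemh,mfig] -> 8 lines: reozc pemh mfig ycjla twh jjl hwrgy hzjvm
Final line 4: ycjla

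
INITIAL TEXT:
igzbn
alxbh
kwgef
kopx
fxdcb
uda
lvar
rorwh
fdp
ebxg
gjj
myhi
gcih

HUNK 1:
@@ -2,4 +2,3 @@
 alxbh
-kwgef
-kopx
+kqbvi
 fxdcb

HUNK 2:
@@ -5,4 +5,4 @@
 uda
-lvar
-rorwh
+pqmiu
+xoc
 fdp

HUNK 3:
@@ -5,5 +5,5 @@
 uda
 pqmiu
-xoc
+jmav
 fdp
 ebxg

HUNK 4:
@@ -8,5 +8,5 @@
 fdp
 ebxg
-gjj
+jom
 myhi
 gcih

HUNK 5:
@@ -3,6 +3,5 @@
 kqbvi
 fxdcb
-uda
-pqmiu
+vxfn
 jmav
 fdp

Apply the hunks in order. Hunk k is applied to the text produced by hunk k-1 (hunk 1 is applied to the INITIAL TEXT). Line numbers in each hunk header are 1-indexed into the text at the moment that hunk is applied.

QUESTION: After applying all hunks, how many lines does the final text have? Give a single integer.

Hunk 1: at line 2 remove [kwgef,kopx] add [kqbvi] -> 12 lines: igzbn alxbh kqbvi fxdcb uda lvar rorwh fdp ebxg gjj myhi gcih
Hunk 2: at line 5 remove [lvar,rorwh] add [pqmiu,xoc] -> 12 lines: igzbn alxbh kqbvi fxdcb uda pqmiu xoc fdp ebxg gjj myhi gcih
Hunk 3: at line 5 remove [xoc] add [jmav] -> 12 lines: igzbn alxbh kqbvi fxdcb uda pqmiu jmav fdp ebxg gjj myhi gcih
Hunk 4: at line 8 remove [gjj] add [jom] -> 12 lines: igzbn alxbh kqbvi fxdcb uda pqmiu jmav fdp ebxg jom myhi gcih
Hunk 5: at line 3 remove [uda,pqmiu] add [vxfn] -> 11 lines: igzbn alxbh kqbvi fxdcb vxfn jmav fdp ebxg jom myhi gcih
Final line count: 11

Answer: 11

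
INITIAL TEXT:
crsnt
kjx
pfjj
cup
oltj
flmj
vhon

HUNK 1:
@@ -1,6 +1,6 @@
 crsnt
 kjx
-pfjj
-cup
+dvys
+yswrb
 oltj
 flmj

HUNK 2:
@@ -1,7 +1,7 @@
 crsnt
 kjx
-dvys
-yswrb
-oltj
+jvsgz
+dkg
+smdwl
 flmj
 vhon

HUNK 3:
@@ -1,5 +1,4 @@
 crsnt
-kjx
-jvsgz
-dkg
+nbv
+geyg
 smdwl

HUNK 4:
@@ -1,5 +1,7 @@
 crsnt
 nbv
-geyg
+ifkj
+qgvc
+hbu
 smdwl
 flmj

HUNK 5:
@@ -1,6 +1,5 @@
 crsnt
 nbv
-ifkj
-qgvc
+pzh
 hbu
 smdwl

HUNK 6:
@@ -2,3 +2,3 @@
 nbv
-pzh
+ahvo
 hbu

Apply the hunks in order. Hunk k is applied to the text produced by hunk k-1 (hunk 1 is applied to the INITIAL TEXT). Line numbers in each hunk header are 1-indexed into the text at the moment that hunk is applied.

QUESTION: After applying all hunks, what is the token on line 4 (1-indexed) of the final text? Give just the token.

Hunk 1: at line 1 remove [pfjj,cup] add [dvys,yswrb] -> 7 lines: crsnt kjx dvys yswrb oltj flmj vhon
Hunk 2: at line 1 remove [dvys,yswrb,oltj] add [jvsgz,dkg,smdwl] -> 7 lines: crsnt kjx jvsgz dkg smdwl flmj vhon
Hunk 3: at line 1 remove [kjx,jvsgz,dkg] add [nbv,geyg] -> 6 lines: crsnt nbv geyg smdwl flmj vhon
Hunk 4: at line 1 remove [geyg] add [ifkj,qgvc,hbu] -> 8 lines: crsnt nbv ifkj qgvc hbu smdwl flmj vhon
Hunk 5: at line 1 remove [ifkj,qgvc] add [pzh] -> 7 lines: crsnt nbv pzh hbu smdwl flmj vhon
Hunk 6: at line 2 remove [pzh] add [ahvo] -> 7 lines: crsnt nbv ahvo hbu smdwl flmj vhon
Final line 4: hbu

Answer: hbu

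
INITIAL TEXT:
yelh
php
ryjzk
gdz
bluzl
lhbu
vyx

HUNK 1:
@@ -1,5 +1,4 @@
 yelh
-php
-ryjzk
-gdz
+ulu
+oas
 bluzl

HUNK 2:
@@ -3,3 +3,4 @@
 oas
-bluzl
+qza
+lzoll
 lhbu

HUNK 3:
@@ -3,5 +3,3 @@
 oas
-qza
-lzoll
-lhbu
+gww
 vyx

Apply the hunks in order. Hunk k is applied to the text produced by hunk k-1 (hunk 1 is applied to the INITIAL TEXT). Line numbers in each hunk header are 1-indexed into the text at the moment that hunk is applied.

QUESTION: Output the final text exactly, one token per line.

Answer: yelh
ulu
oas
gww
vyx

Derivation:
Hunk 1: at line 1 remove [php,ryjzk,gdz] add [ulu,oas] -> 6 lines: yelh ulu oas bluzl lhbu vyx
Hunk 2: at line 3 remove [bluzl] add [qza,lzoll] -> 7 lines: yelh ulu oas qza lzoll lhbu vyx
Hunk 3: at line 3 remove [qza,lzoll,lhbu] add [gww] -> 5 lines: yelh ulu oas gww vyx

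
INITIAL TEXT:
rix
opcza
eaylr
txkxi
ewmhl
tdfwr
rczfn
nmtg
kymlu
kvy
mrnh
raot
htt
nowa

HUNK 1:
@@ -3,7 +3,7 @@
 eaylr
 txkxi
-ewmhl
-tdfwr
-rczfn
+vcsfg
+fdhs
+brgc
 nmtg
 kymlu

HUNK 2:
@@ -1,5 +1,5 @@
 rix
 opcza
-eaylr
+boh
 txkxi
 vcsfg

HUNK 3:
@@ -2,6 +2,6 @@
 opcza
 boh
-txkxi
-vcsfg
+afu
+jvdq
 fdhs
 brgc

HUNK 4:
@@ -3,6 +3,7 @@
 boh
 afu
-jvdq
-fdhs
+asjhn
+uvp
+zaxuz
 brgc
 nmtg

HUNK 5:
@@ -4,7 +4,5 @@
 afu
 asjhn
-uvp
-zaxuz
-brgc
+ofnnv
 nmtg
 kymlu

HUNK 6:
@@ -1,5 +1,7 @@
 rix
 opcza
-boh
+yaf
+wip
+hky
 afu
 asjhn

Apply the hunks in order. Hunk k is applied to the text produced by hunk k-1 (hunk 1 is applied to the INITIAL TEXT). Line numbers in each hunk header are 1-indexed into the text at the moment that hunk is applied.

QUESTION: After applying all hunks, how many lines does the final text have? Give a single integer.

Hunk 1: at line 3 remove [ewmhl,tdfwr,rczfn] add [vcsfg,fdhs,brgc] -> 14 lines: rix opcza eaylr txkxi vcsfg fdhs brgc nmtg kymlu kvy mrnh raot htt nowa
Hunk 2: at line 1 remove [eaylr] add [boh] -> 14 lines: rix opcza boh txkxi vcsfg fdhs brgc nmtg kymlu kvy mrnh raot htt nowa
Hunk 3: at line 2 remove [txkxi,vcsfg] add [afu,jvdq] -> 14 lines: rix opcza boh afu jvdq fdhs brgc nmtg kymlu kvy mrnh raot htt nowa
Hunk 4: at line 3 remove [jvdq,fdhs] add [asjhn,uvp,zaxuz] -> 15 lines: rix opcza boh afu asjhn uvp zaxuz brgc nmtg kymlu kvy mrnh raot htt nowa
Hunk 5: at line 4 remove [uvp,zaxuz,brgc] add [ofnnv] -> 13 lines: rix opcza boh afu asjhn ofnnv nmtg kymlu kvy mrnh raot htt nowa
Hunk 6: at line 1 remove [boh] add [yaf,wip,hky] -> 15 lines: rix opcza yaf wip hky afu asjhn ofnnv nmtg kymlu kvy mrnh raot htt nowa
Final line count: 15

Answer: 15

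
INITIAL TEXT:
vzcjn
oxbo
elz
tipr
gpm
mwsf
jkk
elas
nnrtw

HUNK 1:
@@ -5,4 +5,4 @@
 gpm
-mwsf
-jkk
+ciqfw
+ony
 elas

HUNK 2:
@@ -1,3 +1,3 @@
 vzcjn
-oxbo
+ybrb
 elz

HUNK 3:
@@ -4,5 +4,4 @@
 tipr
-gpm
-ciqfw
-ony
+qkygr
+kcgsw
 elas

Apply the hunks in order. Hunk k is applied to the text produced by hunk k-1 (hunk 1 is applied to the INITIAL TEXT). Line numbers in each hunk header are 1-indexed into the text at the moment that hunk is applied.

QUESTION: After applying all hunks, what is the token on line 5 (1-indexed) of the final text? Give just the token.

Hunk 1: at line 5 remove [mwsf,jkk] add [ciqfw,ony] -> 9 lines: vzcjn oxbo elz tipr gpm ciqfw ony elas nnrtw
Hunk 2: at line 1 remove [oxbo] add [ybrb] -> 9 lines: vzcjn ybrb elz tipr gpm ciqfw ony elas nnrtw
Hunk 3: at line 4 remove [gpm,ciqfw,ony] add [qkygr,kcgsw] -> 8 lines: vzcjn ybrb elz tipr qkygr kcgsw elas nnrtw
Final line 5: qkygr

Answer: qkygr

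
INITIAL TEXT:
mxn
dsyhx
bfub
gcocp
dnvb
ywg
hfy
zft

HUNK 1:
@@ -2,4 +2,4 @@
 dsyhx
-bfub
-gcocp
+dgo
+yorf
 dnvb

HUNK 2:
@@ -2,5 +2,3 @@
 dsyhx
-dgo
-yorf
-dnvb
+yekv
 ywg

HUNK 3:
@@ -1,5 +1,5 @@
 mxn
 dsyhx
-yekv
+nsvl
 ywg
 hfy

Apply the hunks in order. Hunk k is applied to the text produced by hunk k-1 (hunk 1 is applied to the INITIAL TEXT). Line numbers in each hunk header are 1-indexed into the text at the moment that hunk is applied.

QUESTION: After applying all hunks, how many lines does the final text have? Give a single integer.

Answer: 6

Derivation:
Hunk 1: at line 2 remove [bfub,gcocp] add [dgo,yorf] -> 8 lines: mxn dsyhx dgo yorf dnvb ywg hfy zft
Hunk 2: at line 2 remove [dgo,yorf,dnvb] add [yekv] -> 6 lines: mxn dsyhx yekv ywg hfy zft
Hunk 3: at line 1 remove [yekv] add [nsvl] -> 6 lines: mxn dsyhx nsvl ywg hfy zft
Final line count: 6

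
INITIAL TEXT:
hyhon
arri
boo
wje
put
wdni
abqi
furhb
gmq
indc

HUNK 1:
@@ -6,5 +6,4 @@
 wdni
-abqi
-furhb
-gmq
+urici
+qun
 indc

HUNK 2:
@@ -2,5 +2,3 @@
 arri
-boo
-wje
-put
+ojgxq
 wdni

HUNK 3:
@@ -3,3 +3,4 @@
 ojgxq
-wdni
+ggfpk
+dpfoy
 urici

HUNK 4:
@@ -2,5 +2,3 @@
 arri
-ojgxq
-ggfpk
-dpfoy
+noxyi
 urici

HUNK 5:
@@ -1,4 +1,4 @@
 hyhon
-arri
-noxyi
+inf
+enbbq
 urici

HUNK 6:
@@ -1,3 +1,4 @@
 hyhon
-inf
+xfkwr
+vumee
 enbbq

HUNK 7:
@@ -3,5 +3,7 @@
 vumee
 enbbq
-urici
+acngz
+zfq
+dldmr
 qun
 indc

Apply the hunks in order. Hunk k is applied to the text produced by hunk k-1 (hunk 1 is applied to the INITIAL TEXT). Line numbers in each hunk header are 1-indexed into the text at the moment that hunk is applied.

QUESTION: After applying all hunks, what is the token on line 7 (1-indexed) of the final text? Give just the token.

Hunk 1: at line 6 remove [abqi,furhb,gmq] add [urici,qun] -> 9 lines: hyhon arri boo wje put wdni urici qun indc
Hunk 2: at line 2 remove [boo,wje,put] add [ojgxq] -> 7 lines: hyhon arri ojgxq wdni urici qun indc
Hunk 3: at line 3 remove [wdni] add [ggfpk,dpfoy] -> 8 lines: hyhon arri ojgxq ggfpk dpfoy urici qun indc
Hunk 4: at line 2 remove [ojgxq,ggfpk,dpfoy] add [noxyi] -> 6 lines: hyhon arri noxyi urici qun indc
Hunk 5: at line 1 remove [arri,noxyi] add [inf,enbbq] -> 6 lines: hyhon inf enbbq urici qun indc
Hunk 6: at line 1 remove [inf] add [xfkwr,vumee] -> 7 lines: hyhon xfkwr vumee enbbq urici qun indc
Hunk 7: at line 3 remove [urici] add [acngz,zfq,dldmr] -> 9 lines: hyhon xfkwr vumee enbbq acngz zfq dldmr qun indc
Final line 7: dldmr

Answer: dldmr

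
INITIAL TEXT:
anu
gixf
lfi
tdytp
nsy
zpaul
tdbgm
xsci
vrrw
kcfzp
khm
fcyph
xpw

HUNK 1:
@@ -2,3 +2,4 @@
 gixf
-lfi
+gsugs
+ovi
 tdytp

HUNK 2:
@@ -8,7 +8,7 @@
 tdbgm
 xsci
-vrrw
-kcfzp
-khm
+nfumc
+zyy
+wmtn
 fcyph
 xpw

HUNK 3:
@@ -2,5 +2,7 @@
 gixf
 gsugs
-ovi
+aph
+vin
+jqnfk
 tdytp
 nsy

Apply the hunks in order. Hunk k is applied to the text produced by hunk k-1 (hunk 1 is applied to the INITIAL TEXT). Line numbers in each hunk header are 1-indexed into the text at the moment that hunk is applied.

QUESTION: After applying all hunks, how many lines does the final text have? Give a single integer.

Hunk 1: at line 2 remove [lfi] add [gsugs,ovi] -> 14 lines: anu gixf gsugs ovi tdytp nsy zpaul tdbgm xsci vrrw kcfzp khm fcyph xpw
Hunk 2: at line 8 remove [vrrw,kcfzp,khm] add [nfumc,zyy,wmtn] -> 14 lines: anu gixf gsugs ovi tdytp nsy zpaul tdbgm xsci nfumc zyy wmtn fcyph xpw
Hunk 3: at line 2 remove [ovi] add [aph,vin,jqnfk] -> 16 lines: anu gixf gsugs aph vin jqnfk tdytp nsy zpaul tdbgm xsci nfumc zyy wmtn fcyph xpw
Final line count: 16

Answer: 16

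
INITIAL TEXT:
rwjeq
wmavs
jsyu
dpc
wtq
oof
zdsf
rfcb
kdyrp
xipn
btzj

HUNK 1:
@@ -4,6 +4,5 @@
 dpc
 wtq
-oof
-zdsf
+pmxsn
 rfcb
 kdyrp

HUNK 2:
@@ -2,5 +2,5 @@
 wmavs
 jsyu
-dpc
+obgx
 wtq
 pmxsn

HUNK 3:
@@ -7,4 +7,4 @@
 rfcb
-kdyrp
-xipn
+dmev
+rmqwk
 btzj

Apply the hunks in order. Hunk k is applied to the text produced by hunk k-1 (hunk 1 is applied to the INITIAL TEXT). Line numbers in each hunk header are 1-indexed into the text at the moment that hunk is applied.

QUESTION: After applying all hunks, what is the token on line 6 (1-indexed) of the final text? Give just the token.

Hunk 1: at line 4 remove [oof,zdsf] add [pmxsn] -> 10 lines: rwjeq wmavs jsyu dpc wtq pmxsn rfcb kdyrp xipn btzj
Hunk 2: at line 2 remove [dpc] add [obgx] -> 10 lines: rwjeq wmavs jsyu obgx wtq pmxsn rfcb kdyrp xipn btzj
Hunk 3: at line 7 remove [kdyrp,xipn] add [dmev,rmqwk] -> 10 lines: rwjeq wmavs jsyu obgx wtq pmxsn rfcb dmev rmqwk btzj
Final line 6: pmxsn

Answer: pmxsn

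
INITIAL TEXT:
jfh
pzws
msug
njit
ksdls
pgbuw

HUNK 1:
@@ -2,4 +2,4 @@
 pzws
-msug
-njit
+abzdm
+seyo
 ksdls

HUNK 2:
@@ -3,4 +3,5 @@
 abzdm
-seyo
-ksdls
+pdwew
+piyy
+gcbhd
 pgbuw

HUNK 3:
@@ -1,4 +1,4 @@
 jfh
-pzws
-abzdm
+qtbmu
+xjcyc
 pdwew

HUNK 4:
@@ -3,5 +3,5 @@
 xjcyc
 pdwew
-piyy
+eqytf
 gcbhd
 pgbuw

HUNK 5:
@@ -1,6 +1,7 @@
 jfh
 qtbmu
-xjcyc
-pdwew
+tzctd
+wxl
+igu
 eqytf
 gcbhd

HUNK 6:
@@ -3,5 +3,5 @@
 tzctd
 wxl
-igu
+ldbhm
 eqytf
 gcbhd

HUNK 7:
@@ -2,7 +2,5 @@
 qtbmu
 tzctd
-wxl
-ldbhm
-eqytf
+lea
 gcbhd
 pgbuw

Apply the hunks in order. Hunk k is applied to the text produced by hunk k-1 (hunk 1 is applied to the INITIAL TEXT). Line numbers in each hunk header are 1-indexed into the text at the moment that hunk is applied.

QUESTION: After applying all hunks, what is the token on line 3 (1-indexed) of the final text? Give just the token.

Hunk 1: at line 2 remove [msug,njit] add [abzdm,seyo] -> 6 lines: jfh pzws abzdm seyo ksdls pgbuw
Hunk 2: at line 3 remove [seyo,ksdls] add [pdwew,piyy,gcbhd] -> 7 lines: jfh pzws abzdm pdwew piyy gcbhd pgbuw
Hunk 3: at line 1 remove [pzws,abzdm] add [qtbmu,xjcyc] -> 7 lines: jfh qtbmu xjcyc pdwew piyy gcbhd pgbuw
Hunk 4: at line 3 remove [piyy] add [eqytf] -> 7 lines: jfh qtbmu xjcyc pdwew eqytf gcbhd pgbuw
Hunk 5: at line 1 remove [xjcyc,pdwew] add [tzctd,wxl,igu] -> 8 lines: jfh qtbmu tzctd wxl igu eqytf gcbhd pgbuw
Hunk 6: at line 3 remove [igu] add [ldbhm] -> 8 lines: jfh qtbmu tzctd wxl ldbhm eqytf gcbhd pgbuw
Hunk 7: at line 2 remove [wxl,ldbhm,eqytf] add [lea] -> 6 lines: jfh qtbmu tzctd lea gcbhd pgbuw
Final line 3: tzctd

Answer: tzctd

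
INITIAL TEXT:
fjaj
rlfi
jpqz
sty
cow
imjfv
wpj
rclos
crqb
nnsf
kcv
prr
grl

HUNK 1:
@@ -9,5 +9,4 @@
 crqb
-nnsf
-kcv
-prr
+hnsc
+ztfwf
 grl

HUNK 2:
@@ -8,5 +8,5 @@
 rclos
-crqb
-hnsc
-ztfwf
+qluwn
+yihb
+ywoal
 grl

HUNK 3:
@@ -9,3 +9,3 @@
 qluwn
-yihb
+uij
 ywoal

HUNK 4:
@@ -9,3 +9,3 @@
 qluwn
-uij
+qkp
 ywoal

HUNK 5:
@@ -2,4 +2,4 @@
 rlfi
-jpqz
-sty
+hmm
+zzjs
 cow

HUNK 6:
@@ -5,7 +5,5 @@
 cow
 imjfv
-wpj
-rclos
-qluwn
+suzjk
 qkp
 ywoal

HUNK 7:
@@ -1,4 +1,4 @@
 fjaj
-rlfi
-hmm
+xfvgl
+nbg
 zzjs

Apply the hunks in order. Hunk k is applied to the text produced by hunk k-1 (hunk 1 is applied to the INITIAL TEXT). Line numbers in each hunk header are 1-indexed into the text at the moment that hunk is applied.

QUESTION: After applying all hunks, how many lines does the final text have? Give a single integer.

Hunk 1: at line 9 remove [nnsf,kcv,prr] add [hnsc,ztfwf] -> 12 lines: fjaj rlfi jpqz sty cow imjfv wpj rclos crqb hnsc ztfwf grl
Hunk 2: at line 8 remove [crqb,hnsc,ztfwf] add [qluwn,yihb,ywoal] -> 12 lines: fjaj rlfi jpqz sty cow imjfv wpj rclos qluwn yihb ywoal grl
Hunk 3: at line 9 remove [yihb] add [uij] -> 12 lines: fjaj rlfi jpqz sty cow imjfv wpj rclos qluwn uij ywoal grl
Hunk 4: at line 9 remove [uij] add [qkp] -> 12 lines: fjaj rlfi jpqz sty cow imjfv wpj rclos qluwn qkp ywoal grl
Hunk 5: at line 2 remove [jpqz,sty] add [hmm,zzjs] -> 12 lines: fjaj rlfi hmm zzjs cow imjfv wpj rclos qluwn qkp ywoal grl
Hunk 6: at line 5 remove [wpj,rclos,qluwn] add [suzjk] -> 10 lines: fjaj rlfi hmm zzjs cow imjfv suzjk qkp ywoal grl
Hunk 7: at line 1 remove [rlfi,hmm] add [xfvgl,nbg] -> 10 lines: fjaj xfvgl nbg zzjs cow imjfv suzjk qkp ywoal grl
Final line count: 10

Answer: 10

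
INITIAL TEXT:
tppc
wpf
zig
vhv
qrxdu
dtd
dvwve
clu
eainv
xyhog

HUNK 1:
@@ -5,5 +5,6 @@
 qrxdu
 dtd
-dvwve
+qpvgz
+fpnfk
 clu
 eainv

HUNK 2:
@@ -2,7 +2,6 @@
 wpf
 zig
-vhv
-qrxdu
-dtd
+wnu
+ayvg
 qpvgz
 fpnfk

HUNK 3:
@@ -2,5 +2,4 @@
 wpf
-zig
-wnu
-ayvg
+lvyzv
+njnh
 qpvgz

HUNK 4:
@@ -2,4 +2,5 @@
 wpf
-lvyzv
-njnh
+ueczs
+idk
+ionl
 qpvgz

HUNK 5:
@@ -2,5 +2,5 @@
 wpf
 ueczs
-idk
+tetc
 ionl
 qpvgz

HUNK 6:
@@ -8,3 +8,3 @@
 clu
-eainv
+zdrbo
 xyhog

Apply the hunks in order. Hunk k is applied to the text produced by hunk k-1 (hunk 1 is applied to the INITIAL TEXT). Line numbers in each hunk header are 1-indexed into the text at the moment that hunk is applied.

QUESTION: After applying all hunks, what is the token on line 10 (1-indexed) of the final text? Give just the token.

Hunk 1: at line 5 remove [dvwve] add [qpvgz,fpnfk] -> 11 lines: tppc wpf zig vhv qrxdu dtd qpvgz fpnfk clu eainv xyhog
Hunk 2: at line 2 remove [vhv,qrxdu,dtd] add [wnu,ayvg] -> 10 lines: tppc wpf zig wnu ayvg qpvgz fpnfk clu eainv xyhog
Hunk 3: at line 2 remove [zig,wnu,ayvg] add [lvyzv,njnh] -> 9 lines: tppc wpf lvyzv njnh qpvgz fpnfk clu eainv xyhog
Hunk 4: at line 2 remove [lvyzv,njnh] add [ueczs,idk,ionl] -> 10 lines: tppc wpf ueczs idk ionl qpvgz fpnfk clu eainv xyhog
Hunk 5: at line 2 remove [idk] add [tetc] -> 10 lines: tppc wpf ueczs tetc ionl qpvgz fpnfk clu eainv xyhog
Hunk 6: at line 8 remove [eainv] add [zdrbo] -> 10 lines: tppc wpf ueczs tetc ionl qpvgz fpnfk clu zdrbo xyhog
Final line 10: xyhog

Answer: xyhog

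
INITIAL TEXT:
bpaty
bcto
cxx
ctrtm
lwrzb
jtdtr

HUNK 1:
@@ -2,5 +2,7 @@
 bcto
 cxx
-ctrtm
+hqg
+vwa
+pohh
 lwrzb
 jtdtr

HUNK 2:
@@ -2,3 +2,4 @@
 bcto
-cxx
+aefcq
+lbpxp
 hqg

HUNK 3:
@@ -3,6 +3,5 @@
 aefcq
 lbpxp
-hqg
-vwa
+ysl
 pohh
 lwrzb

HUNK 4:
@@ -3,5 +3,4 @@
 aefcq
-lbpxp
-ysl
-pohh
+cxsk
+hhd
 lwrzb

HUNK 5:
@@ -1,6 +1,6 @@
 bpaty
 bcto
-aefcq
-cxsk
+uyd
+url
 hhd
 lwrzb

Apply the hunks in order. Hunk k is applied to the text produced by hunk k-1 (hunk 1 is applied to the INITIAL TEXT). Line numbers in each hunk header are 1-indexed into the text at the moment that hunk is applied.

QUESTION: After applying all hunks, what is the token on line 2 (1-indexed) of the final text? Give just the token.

Answer: bcto

Derivation:
Hunk 1: at line 2 remove [ctrtm] add [hqg,vwa,pohh] -> 8 lines: bpaty bcto cxx hqg vwa pohh lwrzb jtdtr
Hunk 2: at line 2 remove [cxx] add [aefcq,lbpxp] -> 9 lines: bpaty bcto aefcq lbpxp hqg vwa pohh lwrzb jtdtr
Hunk 3: at line 3 remove [hqg,vwa] add [ysl] -> 8 lines: bpaty bcto aefcq lbpxp ysl pohh lwrzb jtdtr
Hunk 4: at line 3 remove [lbpxp,ysl,pohh] add [cxsk,hhd] -> 7 lines: bpaty bcto aefcq cxsk hhd lwrzb jtdtr
Hunk 5: at line 1 remove [aefcq,cxsk] add [uyd,url] -> 7 lines: bpaty bcto uyd url hhd lwrzb jtdtr
Final line 2: bcto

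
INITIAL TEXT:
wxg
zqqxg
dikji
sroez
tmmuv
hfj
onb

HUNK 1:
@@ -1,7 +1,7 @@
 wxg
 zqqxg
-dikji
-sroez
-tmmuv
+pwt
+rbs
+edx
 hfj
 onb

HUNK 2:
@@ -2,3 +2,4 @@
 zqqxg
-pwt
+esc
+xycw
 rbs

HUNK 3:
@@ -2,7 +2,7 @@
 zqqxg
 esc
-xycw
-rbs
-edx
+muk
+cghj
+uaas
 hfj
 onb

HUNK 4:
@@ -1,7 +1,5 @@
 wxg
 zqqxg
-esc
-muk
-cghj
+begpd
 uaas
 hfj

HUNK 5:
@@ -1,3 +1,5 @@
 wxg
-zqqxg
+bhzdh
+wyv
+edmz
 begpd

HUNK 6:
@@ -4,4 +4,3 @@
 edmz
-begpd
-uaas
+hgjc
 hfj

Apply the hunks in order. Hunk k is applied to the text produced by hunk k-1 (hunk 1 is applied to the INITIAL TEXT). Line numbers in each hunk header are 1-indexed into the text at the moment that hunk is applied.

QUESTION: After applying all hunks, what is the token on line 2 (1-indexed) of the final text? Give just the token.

Answer: bhzdh

Derivation:
Hunk 1: at line 1 remove [dikji,sroez,tmmuv] add [pwt,rbs,edx] -> 7 lines: wxg zqqxg pwt rbs edx hfj onb
Hunk 2: at line 2 remove [pwt] add [esc,xycw] -> 8 lines: wxg zqqxg esc xycw rbs edx hfj onb
Hunk 3: at line 2 remove [xycw,rbs,edx] add [muk,cghj,uaas] -> 8 lines: wxg zqqxg esc muk cghj uaas hfj onb
Hunk 4: at line 1 remove [esc,muk,cghj] add [begpd] -> 6 lines: wxg zqqxg begpd uaas hfj onb
Hunk 5: at line 1 remove [zqqxg] add [bhzdh,wyv,edmz] -> 8 lines: wxg bhzdh wyv edmz begpd uaas hfj onb
Hunk 6: at line 4 remove [begpd,uaas] add [hgjc] -> 7 lines: wxg bhzdh wyv edmz hgjc hfj onb
Final line 2: bhzdh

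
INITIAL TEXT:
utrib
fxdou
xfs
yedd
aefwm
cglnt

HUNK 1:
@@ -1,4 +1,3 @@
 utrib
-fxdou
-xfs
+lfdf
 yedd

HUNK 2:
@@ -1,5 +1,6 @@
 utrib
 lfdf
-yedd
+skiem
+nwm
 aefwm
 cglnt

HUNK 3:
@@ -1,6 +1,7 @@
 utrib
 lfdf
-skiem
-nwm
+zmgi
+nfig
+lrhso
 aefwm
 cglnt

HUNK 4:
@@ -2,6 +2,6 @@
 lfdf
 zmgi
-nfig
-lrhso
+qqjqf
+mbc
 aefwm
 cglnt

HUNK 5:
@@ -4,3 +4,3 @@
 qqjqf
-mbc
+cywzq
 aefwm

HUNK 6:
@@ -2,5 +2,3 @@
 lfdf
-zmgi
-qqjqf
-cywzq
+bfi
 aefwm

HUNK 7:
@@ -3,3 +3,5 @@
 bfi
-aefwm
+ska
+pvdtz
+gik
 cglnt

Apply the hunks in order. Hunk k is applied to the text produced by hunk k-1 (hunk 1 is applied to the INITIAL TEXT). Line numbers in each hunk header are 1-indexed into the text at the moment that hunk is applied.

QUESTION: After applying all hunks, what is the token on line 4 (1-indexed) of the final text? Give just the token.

Hunk 1: at line 1 remove [fxdou,xfs] add [lfdf] -> 5 lines: utrib lfdf yedd aefwm cglnt
Hunk 2: at line 1 remove [yedd] add [skiem,nwm] -> 6 lines: utrib lfdf skiem nwm aefwm cglnt
Hunk 3: at line 1 remove [skiem,nwm] add [zmgi,nfig,lrhso] -> 7 lines: utrib lfdf zmgi nfig lrhso aefwm cglnt
Hunk 4: at line 2 remove [nfig,lrhso] add [qqjqf,mbc] -> 7 lines: utrib lfdf zmgi qqjqf mbc aefwm cglnt
Hunk 5: at line 4 remove [mbc] add [cywzq] -> 7 lines: utrib lfdf zmgi qqjqf cywzq aefwm cglnt
Hunk 6: at line 2 remove [zmgi,qqjqf,cywzq] add [bfi] -> 5 lines: utrib lfdf bfi aefwm cglnt
Hunk 7: at line 3 remove [aefwm] add [ska,pvdtz,gik] -> 7 lines: utrib lfdf bfi ska pvdtz gik cglnt
Final line 4: ska

Answer: ska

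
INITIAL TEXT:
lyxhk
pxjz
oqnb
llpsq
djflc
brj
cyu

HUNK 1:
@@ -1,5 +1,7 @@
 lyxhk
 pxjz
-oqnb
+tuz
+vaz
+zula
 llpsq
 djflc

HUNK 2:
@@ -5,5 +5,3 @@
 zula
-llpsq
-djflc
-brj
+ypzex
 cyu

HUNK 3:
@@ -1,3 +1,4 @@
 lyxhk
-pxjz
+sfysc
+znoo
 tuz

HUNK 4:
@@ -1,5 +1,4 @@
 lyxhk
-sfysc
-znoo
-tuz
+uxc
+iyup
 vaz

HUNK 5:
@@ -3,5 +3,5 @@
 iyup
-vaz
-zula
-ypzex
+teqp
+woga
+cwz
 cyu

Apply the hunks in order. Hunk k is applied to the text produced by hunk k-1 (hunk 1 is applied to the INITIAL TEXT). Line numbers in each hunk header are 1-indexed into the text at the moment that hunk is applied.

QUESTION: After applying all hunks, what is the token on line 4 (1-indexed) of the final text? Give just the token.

Answer: teqp

Derivation:
Hunk 1: at line 1 remove [oqnb] add [tuz,vaz,zula] -> 9 lines: lyxhk pxjz tuz vaz zula llpsq djflc brj cyu
Hunk 2: at line 5 remove [llpsq,djflc,brj] add [ypzex] -> 7 lines: lyxhk pxjz tuz vaz zula ypzex cyu
Hunk 3: at line 1 remove [pxjz] add [sfysc,znoo] -> 8 lines: lyxhk sfysc znoo tuz vaz zula ypzex cyu
Hunk 4: at line 1 remove [sfysc,znoo,tuz] add [uxc,iyup] -> 7 lines: lyxhk uxc iyup vaz zula ypzex cyu
Hunk 5: at line 3 remove [vaz,zula,ypzex] add [teqp,woga,cwz] -> 7 lines: lyxhk uxc iyup teqp woga cwz cyu
Final line 4: teqp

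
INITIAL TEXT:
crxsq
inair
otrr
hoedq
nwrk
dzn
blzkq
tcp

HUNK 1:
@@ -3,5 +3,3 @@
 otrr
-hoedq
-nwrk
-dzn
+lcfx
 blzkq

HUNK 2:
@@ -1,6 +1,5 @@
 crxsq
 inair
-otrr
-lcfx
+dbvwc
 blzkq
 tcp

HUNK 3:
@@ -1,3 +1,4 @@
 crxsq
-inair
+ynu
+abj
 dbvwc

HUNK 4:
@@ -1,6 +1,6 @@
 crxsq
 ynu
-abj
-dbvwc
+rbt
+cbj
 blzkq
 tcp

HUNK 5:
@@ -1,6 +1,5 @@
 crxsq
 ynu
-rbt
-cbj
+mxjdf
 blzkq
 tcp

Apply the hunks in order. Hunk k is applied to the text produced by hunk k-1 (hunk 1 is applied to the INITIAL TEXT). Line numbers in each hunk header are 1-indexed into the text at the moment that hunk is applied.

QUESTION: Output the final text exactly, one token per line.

Hunk 1: at line 3 remove [hoedq,nwrk,dzn] add [lcfx] -> 6 lines: crxsq inair otrr lcfx blzkq tcp
Hunk 2: at line 1 remove [otrr,lcfx] add [dbvwc] -> 5 lines: crxsq inair dbvwc blzkq tcp
Hunk 3: at line 1 remove [inair] add [ynu,abj] -> 6 lines: crxsq ynu abj dbvwc blzkq tcp
Hunk 4: at line 1 remove [abj,dbvwc] add [rbt,cbj] -> 6 lines: crxsq ynu rbt cbj blzkq tcp
Hunk 5: at line 1 remove [rbt,cbj] add [mxjdf] -> 5 lines: crxsq ynu mxjdf blzkq tcp

Answer: crxsq
ynu
mxjdf
blzkq
tcp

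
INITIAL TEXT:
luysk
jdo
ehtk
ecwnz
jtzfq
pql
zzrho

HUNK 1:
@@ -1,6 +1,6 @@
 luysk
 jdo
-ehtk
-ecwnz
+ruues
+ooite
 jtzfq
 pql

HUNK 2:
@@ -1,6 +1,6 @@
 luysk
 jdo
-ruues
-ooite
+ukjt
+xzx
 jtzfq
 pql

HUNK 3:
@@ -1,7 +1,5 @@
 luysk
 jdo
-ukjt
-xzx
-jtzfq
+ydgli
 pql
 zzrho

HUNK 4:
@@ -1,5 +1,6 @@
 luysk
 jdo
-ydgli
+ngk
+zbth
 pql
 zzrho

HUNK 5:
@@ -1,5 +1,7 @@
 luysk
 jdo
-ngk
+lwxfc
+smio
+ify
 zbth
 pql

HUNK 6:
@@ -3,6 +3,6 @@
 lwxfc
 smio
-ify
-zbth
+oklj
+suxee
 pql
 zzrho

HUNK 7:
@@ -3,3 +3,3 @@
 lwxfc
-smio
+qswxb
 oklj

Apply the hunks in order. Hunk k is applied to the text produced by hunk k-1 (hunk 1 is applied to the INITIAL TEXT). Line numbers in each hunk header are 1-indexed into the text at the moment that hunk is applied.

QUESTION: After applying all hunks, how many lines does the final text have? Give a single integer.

Hunk 1: at line 1 remove [ehtk,ecwnz] add [ruues,ooite] -> 7 lines: luysk jdo ruues ooite jtzfq pql zzrho
Hunk 2: at line 1 remove [ruues,ooite] add [ukjt,xzx] -> 7 lines: luysk jdo ukjt xzx jtzfq pql zzrho
Hunk 3: at line 1 remove [ukjt,xzx,jtzfq] add [ydgli] -> 5 lines: luysk jdo ydgli pql zzrho
Hunk 4: at line 1 remove [ydgli] add [ngk,zbth] -> 6 lines: luysk jdo ngk zbth pql zzrho
Hunk 5: at line 1 remove [ngk] add [lwxfc,smio,ify] -> 8 lines: luysk jdo lwxfc smio ify zbth pql zzrho
Hunk 6: at line 3 remove [ify,zbth] add [oklj,suxee] -> 8 lines: luysk jdo lwxfc smio oklj suxee pql zzrho
Hunk 7: at line 3 remove [smio] add [qswxb] -> 8 lines: luysk jdo lwxfc qswxb oklj suxee pql zzrho
Final line count: 8

Answer: 8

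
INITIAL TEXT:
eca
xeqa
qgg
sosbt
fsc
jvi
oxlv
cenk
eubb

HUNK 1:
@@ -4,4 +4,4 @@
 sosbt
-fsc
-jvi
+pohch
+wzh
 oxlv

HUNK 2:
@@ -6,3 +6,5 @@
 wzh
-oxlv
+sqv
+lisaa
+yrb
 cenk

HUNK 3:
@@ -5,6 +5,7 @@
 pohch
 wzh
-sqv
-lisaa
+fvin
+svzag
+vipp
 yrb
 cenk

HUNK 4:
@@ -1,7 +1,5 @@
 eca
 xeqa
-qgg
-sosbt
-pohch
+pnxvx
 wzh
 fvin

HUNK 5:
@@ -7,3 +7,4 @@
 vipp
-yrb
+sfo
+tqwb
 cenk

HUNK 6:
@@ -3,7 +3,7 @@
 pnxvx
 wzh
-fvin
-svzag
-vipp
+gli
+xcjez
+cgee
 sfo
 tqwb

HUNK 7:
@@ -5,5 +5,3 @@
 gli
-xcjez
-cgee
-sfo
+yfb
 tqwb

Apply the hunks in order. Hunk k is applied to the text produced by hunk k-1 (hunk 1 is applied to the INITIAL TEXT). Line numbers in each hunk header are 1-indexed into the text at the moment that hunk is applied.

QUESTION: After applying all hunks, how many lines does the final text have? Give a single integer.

Answer: 9

Derivation:
Hunk 1: at line 4 remove [fsc,jvi] add [pohch,wzh] -> 9 lines: eca xeqa qgg sosbt pohch wzh oxlv cenk eubb
Hunk 2: at line 6 remove [oxlv] add [sqv,lisaa,yrb] -> 11 lines: eca xeqa qgg sosbt pohch wzh sqv lisaa yrb cenk eubb
Hunk 3: at line 5 remove [sqv,lisaa] add [fvin,svzag,vipp] -> 12 lines: eca xeqa qgg sosbt pohch wzh fvin svzag vipp yrb cenk eubb
Hunk 4: at line 1 remove [qgg,sosbt,pohch] add [pnxvx] -> 10 lines: eca xeqa pnxvx wzh fvin svzag vipp yrb cenk eubb
Hunk 5: at line 7 remove [yrb] add [sfo,tqwb] -> 11 lines: eca xeqa pnxvx wzh fvin svzag vipp sfo tqwb cenk eubb
Hunk 6: at line 3 remove [fvin,svzag,vipp] add [gli,xcjez,cgee] -> 11 lines: eca xeqa pnxvx wzh gli xcjez cgee sfo tqwb cenk eubb
Hunk 7: at line 5 remove [xcjez,cgee,sfo] add [yfb] -> 9 lines: eca xeqa pnxvx wzh gli yfb tqwb cenk eubb
Final line count: 9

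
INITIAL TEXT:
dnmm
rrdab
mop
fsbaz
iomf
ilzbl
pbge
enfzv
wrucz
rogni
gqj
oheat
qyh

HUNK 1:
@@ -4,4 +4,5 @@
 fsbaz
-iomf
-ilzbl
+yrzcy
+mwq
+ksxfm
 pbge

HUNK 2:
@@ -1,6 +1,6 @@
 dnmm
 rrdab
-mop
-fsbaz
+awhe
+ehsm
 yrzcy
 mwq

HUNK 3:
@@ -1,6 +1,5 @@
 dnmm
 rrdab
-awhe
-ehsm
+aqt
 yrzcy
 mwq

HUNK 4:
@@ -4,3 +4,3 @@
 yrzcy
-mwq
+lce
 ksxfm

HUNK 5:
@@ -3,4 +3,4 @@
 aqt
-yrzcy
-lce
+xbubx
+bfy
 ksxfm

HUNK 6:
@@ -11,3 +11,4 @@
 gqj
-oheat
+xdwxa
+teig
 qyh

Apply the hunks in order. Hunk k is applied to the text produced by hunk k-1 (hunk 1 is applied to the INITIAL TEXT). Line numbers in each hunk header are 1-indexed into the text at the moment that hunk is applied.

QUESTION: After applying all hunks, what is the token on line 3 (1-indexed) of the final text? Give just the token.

Hunk 1: at line 4 remove [iomf,ilzbl] add [yrzcy,mwq,ksxfm] -> 14 lines: dnmm rrdab mop fsbaz yrzcy mwq ksxfm pbge enfzv wrucz rogni gqj oheat qyh
Hunk 2: at line 1 remove [mop,fsbaz] add [awhe,ehsm] -> 14 lines: dnmm rrdab awhe ehsm yrzcy mwq ksxfm pbge enfzv wrucz rogni gqj oheat qyh
Hunk 3: at line 1 remove [awhe,ehsm] add [aqt] -> 13 lines: dnmm rrdab aqt yrzcy mwq ksxfm pbge enfzv wrucz rogni gqj oheat qyh
Hunk 4: at line 4 remove [mwq] add [lce] -> 13 lines: dnmm rrdab aqt yrzcy lce ksxfm pbge enfzv wrucz rogni gqj oheat qyh
Hunk 5: at line 3 remove [yrzcy,lce] add [xbubx,bfy] -> 13 lines: dnmm rrdab aqt xbubx bfy ksxfm pbge enfzv wrucz rogni gqj oheat qyh
Hunk 6: at line 11 remove [oheat] add [xdwxa,teig] -> 14 lines: dnmm rrdab aqt xbubx bfy ksxfm pbge enfzv wrucz rogni gqj xdwxa teig qyh
Final line 3: aqt

Answer: aqt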